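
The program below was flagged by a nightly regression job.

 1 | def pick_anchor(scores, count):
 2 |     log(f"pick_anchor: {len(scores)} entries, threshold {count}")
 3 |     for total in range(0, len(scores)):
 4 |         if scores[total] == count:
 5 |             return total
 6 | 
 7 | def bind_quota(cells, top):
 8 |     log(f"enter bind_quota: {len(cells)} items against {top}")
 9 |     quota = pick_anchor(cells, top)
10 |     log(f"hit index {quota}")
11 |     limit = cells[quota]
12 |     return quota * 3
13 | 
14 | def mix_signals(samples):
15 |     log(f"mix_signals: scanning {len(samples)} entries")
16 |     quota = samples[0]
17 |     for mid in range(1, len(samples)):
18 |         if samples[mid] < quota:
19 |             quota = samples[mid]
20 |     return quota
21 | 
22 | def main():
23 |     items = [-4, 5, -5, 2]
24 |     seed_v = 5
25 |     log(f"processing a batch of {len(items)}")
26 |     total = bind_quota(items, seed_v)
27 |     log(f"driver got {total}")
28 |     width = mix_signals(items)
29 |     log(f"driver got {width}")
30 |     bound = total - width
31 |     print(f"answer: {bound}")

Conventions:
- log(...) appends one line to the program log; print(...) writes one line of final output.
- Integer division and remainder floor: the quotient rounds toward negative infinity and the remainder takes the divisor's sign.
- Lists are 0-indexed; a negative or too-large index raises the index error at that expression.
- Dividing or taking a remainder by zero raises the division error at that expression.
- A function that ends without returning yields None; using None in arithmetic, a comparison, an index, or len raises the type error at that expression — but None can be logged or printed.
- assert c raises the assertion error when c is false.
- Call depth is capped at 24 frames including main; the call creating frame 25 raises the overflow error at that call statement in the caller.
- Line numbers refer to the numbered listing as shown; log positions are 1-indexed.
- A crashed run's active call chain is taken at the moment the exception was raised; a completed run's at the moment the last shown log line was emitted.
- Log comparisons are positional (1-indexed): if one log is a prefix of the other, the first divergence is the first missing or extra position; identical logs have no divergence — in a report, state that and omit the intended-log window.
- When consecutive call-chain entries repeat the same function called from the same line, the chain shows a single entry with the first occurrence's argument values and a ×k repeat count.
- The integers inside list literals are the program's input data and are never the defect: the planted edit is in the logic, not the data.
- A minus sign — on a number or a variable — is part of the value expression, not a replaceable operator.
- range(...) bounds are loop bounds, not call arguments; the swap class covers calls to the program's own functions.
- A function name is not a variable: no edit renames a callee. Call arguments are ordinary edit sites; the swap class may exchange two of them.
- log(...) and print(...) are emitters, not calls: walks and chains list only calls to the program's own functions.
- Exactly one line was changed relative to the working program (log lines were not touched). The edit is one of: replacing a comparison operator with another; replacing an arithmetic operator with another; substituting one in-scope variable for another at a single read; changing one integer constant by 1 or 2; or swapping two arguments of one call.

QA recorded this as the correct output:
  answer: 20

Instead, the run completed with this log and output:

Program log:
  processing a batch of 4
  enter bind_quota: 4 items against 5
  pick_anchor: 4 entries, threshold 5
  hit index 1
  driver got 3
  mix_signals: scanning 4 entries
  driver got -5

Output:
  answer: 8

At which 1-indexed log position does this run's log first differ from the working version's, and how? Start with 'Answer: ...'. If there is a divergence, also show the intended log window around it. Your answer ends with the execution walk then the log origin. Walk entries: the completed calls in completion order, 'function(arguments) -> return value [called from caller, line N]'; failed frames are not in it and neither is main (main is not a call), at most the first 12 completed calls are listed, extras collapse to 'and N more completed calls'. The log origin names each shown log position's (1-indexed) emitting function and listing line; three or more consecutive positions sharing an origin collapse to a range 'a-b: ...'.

Answer: position 5 — the shown line 'driver got 3' should read 'driver got 15'.
Intended log window:
  3: pick_anchor: 4 entries, threshold 5
  4: hit index 1
  5: driver got 15
  6: mix_signals: scanning 4 entries
Execution walk:
  pick_anchor([-4, 5, -5, 2], 5) -> 1  [called from bind_quota, line 9]
  bind_quota([-4, 5, -5, 2], 5) -> 3  [called from main, line 26]
  mix_signals([-4, 5, -5, 2]) -> -5  [called from main, line 28]
Origin of each log line:
  1: emitted by main (line 25)
  2: emitted by bind_quota (line 8)
  3: emitted by pick_anchor (line 2)
  4: emitted by bind_quota (line 10)
  5: emitted by main (line 27)
  6: emitted by mix_signals (line 15)
  7: emitted by main (line 29)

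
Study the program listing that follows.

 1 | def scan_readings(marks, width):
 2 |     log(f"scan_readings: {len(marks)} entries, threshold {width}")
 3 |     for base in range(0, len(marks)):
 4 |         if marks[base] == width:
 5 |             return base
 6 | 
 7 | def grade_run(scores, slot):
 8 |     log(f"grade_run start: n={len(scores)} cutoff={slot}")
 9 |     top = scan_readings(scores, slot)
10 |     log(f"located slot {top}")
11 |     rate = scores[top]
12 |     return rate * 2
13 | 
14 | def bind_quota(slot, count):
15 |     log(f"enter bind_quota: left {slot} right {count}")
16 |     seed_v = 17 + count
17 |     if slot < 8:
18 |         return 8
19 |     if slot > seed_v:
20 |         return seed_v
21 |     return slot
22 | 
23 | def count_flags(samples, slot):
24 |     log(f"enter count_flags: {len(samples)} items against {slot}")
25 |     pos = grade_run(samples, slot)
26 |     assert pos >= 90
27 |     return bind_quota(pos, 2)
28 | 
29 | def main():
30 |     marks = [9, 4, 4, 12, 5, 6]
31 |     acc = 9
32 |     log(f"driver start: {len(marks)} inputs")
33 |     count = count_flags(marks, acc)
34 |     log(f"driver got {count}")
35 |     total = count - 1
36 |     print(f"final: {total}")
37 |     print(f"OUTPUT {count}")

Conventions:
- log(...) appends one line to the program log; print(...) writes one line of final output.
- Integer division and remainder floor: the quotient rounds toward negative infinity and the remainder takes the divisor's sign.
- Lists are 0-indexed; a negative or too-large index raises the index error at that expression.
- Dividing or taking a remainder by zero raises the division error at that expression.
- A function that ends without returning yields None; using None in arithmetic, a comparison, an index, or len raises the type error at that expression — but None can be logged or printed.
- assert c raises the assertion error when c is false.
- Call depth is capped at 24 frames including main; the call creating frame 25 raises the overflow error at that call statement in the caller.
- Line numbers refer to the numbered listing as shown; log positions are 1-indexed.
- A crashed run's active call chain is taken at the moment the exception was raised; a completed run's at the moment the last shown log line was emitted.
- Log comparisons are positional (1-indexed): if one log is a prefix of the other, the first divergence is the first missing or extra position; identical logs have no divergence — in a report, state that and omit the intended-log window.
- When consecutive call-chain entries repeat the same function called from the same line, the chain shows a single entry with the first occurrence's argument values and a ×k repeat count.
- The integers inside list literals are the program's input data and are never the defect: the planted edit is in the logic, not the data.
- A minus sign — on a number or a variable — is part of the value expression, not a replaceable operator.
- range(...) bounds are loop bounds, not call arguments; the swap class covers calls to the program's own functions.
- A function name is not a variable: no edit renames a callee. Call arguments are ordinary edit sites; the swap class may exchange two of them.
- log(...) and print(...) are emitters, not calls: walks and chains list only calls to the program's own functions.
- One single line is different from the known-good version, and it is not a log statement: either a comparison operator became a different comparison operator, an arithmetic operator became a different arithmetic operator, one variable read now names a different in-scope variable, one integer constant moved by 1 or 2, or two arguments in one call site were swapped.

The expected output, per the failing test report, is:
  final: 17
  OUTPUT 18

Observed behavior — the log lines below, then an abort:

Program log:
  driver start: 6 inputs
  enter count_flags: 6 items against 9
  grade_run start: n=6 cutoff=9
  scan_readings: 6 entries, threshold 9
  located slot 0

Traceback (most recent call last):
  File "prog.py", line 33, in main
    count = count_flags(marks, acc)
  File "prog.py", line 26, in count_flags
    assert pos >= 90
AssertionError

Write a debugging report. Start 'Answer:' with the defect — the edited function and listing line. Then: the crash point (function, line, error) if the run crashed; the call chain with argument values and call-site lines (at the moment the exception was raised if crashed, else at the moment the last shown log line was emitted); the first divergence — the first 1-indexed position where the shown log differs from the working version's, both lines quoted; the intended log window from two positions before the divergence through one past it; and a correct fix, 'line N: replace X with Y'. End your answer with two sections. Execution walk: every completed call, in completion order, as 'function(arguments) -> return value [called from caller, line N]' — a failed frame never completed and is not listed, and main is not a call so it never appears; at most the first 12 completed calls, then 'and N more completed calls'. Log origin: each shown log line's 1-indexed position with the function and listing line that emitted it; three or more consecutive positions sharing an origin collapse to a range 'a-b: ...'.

Answer: the defect is in count_flags at line 26.
Key fact: Only 5 log lines were emitted before the run died; the intended continuation was 'enter bind_quota: left 18 right 2'.
Crash: count_flags, line 26, AssertionError.
Call chain: main -> count_flags([9, 4, 4, 12, 5, 6], 9) (called at line 33).
First divergence: position 6 — after 5 matching lines the faulty run goes silent; intended next line 'enter bind_quota: left 18 right 2'.
Intended log window:
  4: scan_readings: 6 entries, threshold 9
  5: located slot 0
  6: enter bind_quota: left 18 right 2
  7: driver got 18
Execution walk:
  scan_readings([9, 4, 4, 12, 5, 6], 9) -> 0  [called from grade_run, line 9]
  grade_run([9, 4, 4, 12, 5, 6], 9) -> 18  [called from count_flags, line 25]
Log origin:
  1: from main, line 32
  2: from count_flags, line 24
  3: from grade_run, line 8
  4: from scan_readings, line 2
  5: from grade_run, line 10
A correct fix: line 26: replace `>=` with `<=`.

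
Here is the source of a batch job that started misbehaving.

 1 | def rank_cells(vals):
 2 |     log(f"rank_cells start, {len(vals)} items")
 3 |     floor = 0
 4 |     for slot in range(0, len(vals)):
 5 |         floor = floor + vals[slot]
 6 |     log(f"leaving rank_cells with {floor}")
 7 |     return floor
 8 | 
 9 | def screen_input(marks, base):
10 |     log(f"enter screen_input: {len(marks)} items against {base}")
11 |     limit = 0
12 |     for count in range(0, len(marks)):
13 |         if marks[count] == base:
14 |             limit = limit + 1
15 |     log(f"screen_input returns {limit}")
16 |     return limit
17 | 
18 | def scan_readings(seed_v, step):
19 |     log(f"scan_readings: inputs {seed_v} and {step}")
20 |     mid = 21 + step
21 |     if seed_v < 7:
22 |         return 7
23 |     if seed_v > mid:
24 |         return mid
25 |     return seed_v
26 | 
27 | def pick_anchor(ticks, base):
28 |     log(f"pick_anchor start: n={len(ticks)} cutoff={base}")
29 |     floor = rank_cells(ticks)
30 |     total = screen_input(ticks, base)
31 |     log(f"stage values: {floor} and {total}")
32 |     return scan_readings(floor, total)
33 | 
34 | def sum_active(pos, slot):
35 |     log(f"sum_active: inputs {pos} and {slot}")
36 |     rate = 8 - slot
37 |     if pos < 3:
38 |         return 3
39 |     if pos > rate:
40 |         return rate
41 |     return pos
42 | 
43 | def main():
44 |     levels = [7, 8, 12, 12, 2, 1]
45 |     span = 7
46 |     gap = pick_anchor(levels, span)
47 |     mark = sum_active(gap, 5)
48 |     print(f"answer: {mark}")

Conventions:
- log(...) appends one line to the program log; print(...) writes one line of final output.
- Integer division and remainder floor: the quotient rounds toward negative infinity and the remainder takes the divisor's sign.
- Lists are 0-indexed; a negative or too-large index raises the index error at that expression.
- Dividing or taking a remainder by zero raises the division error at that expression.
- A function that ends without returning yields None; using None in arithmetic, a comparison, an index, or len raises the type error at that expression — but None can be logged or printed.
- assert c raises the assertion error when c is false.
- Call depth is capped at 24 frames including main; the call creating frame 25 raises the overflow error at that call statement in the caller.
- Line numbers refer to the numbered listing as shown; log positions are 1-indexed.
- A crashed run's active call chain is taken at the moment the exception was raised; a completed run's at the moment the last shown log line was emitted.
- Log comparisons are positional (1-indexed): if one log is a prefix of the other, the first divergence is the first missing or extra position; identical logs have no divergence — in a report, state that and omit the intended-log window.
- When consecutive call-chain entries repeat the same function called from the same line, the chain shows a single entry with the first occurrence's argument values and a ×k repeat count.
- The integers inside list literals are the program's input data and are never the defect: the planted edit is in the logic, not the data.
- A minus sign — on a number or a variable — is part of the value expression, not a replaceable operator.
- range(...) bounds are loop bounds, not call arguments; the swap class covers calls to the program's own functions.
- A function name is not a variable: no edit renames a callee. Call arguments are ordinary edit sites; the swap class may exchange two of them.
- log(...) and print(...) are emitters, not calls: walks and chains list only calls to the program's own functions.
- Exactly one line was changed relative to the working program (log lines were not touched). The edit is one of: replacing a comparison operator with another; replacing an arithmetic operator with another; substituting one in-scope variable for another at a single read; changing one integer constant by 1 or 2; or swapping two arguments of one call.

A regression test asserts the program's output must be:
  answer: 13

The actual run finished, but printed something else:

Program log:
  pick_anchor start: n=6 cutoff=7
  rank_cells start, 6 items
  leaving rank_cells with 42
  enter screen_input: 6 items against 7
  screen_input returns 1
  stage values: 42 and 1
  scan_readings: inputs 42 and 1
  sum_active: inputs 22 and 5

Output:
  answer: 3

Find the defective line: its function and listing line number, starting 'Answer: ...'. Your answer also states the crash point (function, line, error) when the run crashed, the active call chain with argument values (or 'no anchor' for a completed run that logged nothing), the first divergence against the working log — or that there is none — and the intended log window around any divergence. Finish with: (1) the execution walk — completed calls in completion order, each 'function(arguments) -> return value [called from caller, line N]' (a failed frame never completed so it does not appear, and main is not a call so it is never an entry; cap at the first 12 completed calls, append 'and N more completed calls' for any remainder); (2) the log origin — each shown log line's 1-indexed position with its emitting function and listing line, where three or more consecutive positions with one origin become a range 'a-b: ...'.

Answer: the defect is in sum_active at line 36.
The tell: Log streams are identical — the defect surfaces only in the printed output.
Call chain: main -> sum_active(22, 5) (called at line 47).
First divergence: none — the logs agree in full.
Execution walk:
  rank_cells([7, 8, 12, 12, 2, 1]) -> 42  [called from pick_anchor, line 29]
  screen_input([7, 8, 12, 12, 2, 1], 7) -> 1  [called from pick_anchor, line 30]
  scan_readings(42, 1) -> 22  [called from pick_anchor, line 32]
  pick_anchor([7, 8, 12, 12, 2, 1], 7) -> 22  [called from main, line 46]
  sum_active(22, 5) -> 3  [called from main, line 47]
Log line origins:
  1 — pick_anchor, line 28
  2 — rank_cells, line 2
  3 — rank_cells, line 6
  4 — screen_input, line 10
  5 — screen_input, line 15
  6 — pick_anchor, line 31
  7 — scan_readings, line 19
  8 — sum_active, line 35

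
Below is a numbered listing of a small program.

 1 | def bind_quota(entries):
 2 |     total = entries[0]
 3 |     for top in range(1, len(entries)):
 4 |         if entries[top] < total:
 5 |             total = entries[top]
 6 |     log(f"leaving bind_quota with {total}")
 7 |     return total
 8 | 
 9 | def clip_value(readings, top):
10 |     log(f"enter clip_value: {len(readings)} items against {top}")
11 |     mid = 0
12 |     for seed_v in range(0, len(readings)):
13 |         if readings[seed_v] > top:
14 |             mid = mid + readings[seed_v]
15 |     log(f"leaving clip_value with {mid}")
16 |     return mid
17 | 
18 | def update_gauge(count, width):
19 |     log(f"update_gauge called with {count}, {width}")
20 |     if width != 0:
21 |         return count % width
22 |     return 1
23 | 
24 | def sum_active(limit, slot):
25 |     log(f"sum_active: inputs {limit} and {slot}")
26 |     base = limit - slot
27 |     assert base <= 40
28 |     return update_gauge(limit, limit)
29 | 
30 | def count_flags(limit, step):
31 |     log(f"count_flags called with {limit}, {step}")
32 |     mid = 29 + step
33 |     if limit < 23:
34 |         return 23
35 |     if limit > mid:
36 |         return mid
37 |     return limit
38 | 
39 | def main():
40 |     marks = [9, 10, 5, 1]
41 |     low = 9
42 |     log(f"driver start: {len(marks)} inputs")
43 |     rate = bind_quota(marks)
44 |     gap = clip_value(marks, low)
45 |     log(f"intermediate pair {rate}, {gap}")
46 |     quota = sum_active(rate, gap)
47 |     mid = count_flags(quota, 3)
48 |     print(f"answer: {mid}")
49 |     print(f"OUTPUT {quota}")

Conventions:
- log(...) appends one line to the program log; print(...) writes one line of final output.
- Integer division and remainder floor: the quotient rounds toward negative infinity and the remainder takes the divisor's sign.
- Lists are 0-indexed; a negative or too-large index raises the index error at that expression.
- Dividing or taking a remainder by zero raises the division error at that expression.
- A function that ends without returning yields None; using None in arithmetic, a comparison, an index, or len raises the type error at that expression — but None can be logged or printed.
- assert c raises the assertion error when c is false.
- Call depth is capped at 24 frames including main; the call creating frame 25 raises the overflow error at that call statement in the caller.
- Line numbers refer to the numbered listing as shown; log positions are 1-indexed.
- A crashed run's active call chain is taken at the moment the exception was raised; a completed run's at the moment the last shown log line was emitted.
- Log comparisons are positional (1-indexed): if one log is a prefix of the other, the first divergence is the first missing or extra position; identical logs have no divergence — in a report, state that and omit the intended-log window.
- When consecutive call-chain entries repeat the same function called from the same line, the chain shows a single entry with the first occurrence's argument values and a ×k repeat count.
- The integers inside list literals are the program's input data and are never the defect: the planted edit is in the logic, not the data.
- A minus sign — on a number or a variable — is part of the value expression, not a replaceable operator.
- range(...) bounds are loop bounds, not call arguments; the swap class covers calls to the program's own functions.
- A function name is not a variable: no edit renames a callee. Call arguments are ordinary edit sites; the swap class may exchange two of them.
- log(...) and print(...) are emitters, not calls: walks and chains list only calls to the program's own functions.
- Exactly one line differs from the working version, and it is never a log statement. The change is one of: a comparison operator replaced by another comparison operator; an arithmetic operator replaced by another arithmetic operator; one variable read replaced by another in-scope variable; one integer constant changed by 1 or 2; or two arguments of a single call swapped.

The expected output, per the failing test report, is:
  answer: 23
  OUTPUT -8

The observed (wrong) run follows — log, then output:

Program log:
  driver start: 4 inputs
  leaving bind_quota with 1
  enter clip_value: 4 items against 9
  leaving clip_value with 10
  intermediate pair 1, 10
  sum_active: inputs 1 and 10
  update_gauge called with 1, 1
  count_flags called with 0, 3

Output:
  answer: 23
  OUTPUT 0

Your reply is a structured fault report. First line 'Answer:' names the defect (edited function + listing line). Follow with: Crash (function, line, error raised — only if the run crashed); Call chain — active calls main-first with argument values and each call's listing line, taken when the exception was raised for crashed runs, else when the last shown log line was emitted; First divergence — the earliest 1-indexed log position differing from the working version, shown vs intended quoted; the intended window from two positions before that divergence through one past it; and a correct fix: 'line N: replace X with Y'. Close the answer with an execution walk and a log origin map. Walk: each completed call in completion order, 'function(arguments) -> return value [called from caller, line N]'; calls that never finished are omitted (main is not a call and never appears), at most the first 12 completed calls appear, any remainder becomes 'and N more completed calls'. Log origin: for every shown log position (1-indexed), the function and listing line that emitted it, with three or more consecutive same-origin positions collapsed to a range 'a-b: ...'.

Answer: the defect is in sum_active at line 28.
Key fact: At log position 7 the runs split — shown 'update_gauge called with 1, 1', but the working version logs 'update_gauge called with 1, -9'.
Call chain: main -> count_flags(0, 3) (called at line 47).
First divergence: position 7; shown 'update_gauge called with 1, 1' vs intended 'update_gauge called with 1, -9'.
Intended log window:
  5: intermediate pair 1, 10
  6: sum_active: inputs 1 and 10
  7: update_gauge called with 1, -9
  8: count_flags called with -8, 3
Execution walk:
  bind_quota([9, 10, 5, 1]) -> 1  [called from main, line 43]
  clip_value([9, 10, 5, 1], 9) -> 10  [called from main, line 44]
  update_gauge(1, 1) -> 0  [called from sum_active, line 28]
  sum_active(1, 10) -> 0  [called from main, line 46]
  count_flags(0, 3) -> 23  [called from main, line 47]
Log line origins:
  1: from main, line 42
  2: from bind_quota, line 6
  3: from clip_value, line 10
  4: from clip_value, line 15
  5: from main, line 45
  6: from sum_active, line 25
  7: from update_gauge, line 19
  8: from count_flags, line 31
A correct fix: line 28: replace `update_gauge(limit, limit)` with `update_gauge(limit, base)`.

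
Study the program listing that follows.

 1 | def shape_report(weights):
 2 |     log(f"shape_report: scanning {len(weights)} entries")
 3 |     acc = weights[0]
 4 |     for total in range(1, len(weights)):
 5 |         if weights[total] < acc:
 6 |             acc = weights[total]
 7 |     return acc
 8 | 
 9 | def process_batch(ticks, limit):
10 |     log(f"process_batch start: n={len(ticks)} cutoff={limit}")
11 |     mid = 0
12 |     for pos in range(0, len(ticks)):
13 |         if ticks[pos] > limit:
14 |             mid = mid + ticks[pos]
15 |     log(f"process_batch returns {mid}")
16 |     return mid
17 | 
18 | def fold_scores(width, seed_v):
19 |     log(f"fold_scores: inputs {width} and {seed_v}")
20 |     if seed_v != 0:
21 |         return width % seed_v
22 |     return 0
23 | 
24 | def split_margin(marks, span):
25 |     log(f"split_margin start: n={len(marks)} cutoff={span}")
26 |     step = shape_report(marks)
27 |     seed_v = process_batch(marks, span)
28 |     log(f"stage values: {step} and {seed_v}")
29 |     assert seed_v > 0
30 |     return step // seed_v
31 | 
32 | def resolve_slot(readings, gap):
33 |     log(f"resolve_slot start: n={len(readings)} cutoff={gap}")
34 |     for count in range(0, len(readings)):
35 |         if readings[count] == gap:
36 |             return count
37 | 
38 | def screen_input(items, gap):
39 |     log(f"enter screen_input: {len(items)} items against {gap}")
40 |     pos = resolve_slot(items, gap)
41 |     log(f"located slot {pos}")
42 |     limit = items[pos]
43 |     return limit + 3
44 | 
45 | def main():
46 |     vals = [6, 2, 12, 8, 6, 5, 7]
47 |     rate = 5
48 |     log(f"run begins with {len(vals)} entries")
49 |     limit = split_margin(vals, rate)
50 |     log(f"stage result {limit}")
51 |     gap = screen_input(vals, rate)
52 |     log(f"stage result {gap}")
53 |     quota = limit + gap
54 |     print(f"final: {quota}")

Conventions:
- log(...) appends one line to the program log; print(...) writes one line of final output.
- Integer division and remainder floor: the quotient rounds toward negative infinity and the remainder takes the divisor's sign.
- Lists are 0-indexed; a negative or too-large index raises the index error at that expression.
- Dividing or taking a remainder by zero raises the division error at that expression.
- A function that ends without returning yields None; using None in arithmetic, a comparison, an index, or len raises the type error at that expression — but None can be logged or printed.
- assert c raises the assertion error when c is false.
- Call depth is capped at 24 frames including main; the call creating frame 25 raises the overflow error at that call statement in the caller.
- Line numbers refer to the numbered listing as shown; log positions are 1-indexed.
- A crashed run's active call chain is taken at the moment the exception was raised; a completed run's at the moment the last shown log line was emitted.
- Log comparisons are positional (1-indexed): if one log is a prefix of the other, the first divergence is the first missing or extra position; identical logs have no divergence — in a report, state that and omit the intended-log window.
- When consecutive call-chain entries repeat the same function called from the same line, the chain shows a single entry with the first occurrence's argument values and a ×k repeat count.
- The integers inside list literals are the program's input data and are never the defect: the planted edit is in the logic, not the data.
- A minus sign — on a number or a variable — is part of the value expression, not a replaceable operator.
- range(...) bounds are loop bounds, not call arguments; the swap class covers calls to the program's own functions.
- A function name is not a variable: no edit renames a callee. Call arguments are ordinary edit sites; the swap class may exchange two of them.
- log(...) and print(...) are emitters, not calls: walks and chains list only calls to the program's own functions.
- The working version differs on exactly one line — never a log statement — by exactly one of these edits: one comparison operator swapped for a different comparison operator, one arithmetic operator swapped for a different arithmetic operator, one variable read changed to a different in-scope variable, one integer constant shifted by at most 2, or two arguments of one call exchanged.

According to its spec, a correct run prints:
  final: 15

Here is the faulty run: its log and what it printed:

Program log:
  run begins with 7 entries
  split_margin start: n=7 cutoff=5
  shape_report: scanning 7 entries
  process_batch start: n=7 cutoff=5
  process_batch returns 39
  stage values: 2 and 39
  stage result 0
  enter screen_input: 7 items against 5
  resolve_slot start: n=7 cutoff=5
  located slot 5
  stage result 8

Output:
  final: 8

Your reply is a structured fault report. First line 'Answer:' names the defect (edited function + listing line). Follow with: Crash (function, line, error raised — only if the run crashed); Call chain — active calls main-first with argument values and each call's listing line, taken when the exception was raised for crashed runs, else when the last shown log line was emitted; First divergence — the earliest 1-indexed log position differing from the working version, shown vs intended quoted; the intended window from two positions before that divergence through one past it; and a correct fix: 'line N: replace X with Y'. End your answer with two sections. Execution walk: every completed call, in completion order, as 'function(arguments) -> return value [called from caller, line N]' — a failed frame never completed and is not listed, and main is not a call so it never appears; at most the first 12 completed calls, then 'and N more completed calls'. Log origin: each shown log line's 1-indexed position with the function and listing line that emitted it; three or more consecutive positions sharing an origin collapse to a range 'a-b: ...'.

Answer: the defect is in screen_input at line 43.
Key observation: The earliest visible damage is log position 11 — 'stage result 8' rather than the intended 'stage result 15'.
Call chain: main.
First divergence: at position 11 the run shows 'stage result 8' where the working version logs 'stage result 15'.
Intended log window:
  9: resolve_slot start: n=7 cutoff=5
  10: located slot 5
  11: stage result 15
Execution walk:
  shape_report([6, 2, 12, 8, 6, 5, 7]) -> 2  [called from split_margin, line 26]
  process_batch([6, 2, 12, 8, 6, 5, 7], 5) -> 39  [called from split_margin, line 27]
  split_margin([6, 2, 12, 8, 6, 5, 7], 5) -> 0  [called from main, line 49]
  resolve_slot([6, 2, 12, 8, 6, 5, 7], 5) -> 5  [called from screen_input, line 40]
  screen_input([6, 2, 12, 8, 6, 5, 7], 5) -> 8  [called from main, line 51]
Log origin:
  1: logged in main at line 48
  2: logged in split_margin at line 25
  3: logged in shape_report at line 2
  4: logged in process_batch at line 10
  5: logged in process_batch at line 15
  6: logged in split_margin at line 28
  7: logged in main at line 50
  8: logged in screen_input at line 39
  9: logged in resolve_slot at line 33
  10: logged in screen_input at line 41
  11: logged in main at line 52
A correct fix: line 43: replace `+` with `*`.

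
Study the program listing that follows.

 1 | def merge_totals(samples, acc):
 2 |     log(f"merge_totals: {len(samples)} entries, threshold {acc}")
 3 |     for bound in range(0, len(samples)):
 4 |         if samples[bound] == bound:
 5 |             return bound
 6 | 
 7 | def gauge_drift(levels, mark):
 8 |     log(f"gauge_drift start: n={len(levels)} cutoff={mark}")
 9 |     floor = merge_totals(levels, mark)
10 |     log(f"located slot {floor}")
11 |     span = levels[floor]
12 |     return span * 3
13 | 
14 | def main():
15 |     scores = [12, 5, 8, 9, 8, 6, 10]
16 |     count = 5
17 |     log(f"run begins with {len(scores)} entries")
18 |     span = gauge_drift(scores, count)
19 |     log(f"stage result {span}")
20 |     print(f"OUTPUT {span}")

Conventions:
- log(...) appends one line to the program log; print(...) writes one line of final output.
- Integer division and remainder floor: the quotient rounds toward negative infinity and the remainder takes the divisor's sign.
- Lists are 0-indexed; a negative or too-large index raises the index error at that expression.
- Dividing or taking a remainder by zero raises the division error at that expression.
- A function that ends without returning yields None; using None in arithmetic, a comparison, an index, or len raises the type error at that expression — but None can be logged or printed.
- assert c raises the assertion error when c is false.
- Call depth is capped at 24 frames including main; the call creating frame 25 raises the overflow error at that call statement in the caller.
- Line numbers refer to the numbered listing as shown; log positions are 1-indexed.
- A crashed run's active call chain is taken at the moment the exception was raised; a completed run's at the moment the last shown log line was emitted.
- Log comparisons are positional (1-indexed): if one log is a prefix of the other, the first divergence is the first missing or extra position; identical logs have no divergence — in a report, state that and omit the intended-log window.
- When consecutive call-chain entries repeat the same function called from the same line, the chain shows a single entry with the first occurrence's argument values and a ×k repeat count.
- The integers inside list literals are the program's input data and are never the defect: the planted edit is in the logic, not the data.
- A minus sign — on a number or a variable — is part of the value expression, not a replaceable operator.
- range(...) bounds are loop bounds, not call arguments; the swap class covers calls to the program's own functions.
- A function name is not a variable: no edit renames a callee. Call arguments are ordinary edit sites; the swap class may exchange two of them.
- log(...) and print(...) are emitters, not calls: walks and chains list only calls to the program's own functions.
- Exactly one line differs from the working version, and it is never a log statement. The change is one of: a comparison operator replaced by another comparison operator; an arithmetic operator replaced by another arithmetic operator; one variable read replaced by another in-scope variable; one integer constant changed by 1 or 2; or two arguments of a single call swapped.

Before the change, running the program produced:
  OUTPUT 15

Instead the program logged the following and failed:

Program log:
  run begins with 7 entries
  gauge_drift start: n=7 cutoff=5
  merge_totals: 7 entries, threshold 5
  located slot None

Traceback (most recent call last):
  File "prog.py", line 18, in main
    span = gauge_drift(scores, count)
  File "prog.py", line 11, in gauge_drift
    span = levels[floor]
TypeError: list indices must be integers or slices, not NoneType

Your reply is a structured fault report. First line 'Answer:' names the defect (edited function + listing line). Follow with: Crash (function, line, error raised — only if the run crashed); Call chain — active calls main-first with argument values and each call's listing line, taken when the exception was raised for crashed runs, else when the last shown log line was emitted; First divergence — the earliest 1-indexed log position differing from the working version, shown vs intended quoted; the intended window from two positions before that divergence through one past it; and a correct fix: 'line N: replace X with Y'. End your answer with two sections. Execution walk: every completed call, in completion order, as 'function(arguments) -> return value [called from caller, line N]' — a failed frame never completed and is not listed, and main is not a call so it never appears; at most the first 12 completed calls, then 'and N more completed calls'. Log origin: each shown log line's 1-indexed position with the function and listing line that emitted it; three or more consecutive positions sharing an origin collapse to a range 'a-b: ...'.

Answer: the defect is in merge_totals at line 4.
Core observation: The earliest visible damage is log position 4 — 'located slot None' rather than the intended 'located slot 1'.
Crash: gauge_drift, line 11, TypeError.
Call chain: main -> gauge_drift([12, 5, 8, 9, 8, 6, 10], 5) (called at line 18).
First divergence: at position 4 the run shows 'located slot None' where the working version logs 'located slot 1'.
Intended log window:
  2: gauge_drift start: n=7 cutoff=5
  3: merge_totals: 7 entries, threshold 5
  4: located slot 1
  5: stage result 15
Execution walk:
  merge_totals([12, 5, 8, 9, 8, 6, 10], 5) -> None  [called from gauge_drift, line 9]
Origin of each log line:
  1: emitted by main (line 17)
  2: emitted by gauge_drift (line 8)
  3: emitted by merge_totals (line 2)
  4: emitted by gauge_drift (line 10)
A correct fix: line 4: replace `samples[bound] == bound` with `samples[bound] == acc`.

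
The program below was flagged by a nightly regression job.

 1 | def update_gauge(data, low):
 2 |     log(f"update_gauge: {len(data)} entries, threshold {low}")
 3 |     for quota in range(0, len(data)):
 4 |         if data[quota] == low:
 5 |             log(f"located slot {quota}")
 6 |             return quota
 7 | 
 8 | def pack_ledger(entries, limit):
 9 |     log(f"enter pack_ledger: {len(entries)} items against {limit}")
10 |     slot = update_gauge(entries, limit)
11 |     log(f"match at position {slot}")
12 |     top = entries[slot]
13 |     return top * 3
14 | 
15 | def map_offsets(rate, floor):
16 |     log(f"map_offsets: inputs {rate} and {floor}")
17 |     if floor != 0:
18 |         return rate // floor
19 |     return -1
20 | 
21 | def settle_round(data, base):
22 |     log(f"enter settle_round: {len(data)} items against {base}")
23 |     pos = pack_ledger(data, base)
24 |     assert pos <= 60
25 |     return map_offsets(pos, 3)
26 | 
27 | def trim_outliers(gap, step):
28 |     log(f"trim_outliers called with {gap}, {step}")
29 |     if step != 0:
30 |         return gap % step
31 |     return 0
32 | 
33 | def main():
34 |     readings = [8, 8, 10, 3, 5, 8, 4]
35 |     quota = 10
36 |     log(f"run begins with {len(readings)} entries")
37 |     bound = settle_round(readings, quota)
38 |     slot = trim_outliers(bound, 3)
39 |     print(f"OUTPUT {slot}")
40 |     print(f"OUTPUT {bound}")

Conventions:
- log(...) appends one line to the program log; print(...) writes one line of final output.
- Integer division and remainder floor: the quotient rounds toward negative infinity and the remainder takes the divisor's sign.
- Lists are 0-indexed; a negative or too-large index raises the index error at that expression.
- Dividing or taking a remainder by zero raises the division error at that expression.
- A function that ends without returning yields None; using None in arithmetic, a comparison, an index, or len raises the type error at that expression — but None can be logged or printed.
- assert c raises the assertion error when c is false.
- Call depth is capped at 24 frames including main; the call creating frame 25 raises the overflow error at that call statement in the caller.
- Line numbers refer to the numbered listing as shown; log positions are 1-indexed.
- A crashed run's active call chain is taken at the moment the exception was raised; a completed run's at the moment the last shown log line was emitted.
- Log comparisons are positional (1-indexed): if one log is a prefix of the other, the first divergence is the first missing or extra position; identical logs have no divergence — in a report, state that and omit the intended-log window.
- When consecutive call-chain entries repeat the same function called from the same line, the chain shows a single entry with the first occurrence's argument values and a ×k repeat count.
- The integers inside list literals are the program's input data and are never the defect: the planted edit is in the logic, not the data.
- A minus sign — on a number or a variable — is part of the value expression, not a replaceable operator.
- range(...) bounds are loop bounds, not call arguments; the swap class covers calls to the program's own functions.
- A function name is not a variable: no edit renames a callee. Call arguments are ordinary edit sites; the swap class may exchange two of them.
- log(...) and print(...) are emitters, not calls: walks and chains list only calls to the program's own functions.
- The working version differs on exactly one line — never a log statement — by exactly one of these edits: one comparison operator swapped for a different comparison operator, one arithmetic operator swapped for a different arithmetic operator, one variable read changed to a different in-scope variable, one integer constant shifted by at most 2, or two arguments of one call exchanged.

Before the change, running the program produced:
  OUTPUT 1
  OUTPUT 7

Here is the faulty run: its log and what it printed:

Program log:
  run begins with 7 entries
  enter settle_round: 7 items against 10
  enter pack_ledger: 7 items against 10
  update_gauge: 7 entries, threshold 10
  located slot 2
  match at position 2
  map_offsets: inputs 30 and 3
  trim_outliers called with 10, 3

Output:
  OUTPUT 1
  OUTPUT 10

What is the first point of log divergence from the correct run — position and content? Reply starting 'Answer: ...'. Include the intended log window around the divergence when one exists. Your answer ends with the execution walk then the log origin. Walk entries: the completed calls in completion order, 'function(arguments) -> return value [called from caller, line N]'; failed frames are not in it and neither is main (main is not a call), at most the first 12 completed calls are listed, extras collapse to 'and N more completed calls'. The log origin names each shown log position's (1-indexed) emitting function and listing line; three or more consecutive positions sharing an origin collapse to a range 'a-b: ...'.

Answer: position 7 — shown 'map_offsets: inputs 30 and 3', intended 'map_offsets: inputs 30 and 4'.
Intended log window:
  5: located slot 2
  6: match at position 2
  7: map_offsets: inputs 30 and 4
  8: trim_outliers called with 7, 3
Execution walk:
  update_gauge([8, 8, 10, 3, 5, 8, 4], 10) -> 2  [called from pack_ledger, line 10]
  pack_ledger([8, 8, 10, 3, 5, 8, 4], 10) -> 30  [called from settle_round, line 23]
  map_offsets(30, 3) -> 10  [called from settle_round, line 25]
  settle_round([8, 8, 10, 3, 5, 8, 4], 10) -> 10  [called from main, line 37]
  trim_outliers(10, 3) -> 1  [called from main, line 38]
Log origins:
  1 — main, line 36
  2 — settle_round, line 22
  3 — pack_ledger, line 9
  4 — update_gauge, line 2
  5 — update_gauge, line 5
  6 — pack_ledger, line 11
  7 — map_offsets, line 16
  8 — trim_outliers, line 28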